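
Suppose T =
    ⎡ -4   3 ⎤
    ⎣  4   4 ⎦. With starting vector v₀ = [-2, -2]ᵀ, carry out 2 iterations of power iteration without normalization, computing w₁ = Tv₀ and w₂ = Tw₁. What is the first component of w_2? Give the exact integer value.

-56

w1 = Tv₀ = ((-4)·(-2) + 3·(-2); 4·(-2) + 4·(-2)) = (2, -16)
w2 = Tw1 = ((-4)·2 + 3·(-16); 4·2 + 4·(-16)) = (-56, -56)
The requested component of w2 is -56.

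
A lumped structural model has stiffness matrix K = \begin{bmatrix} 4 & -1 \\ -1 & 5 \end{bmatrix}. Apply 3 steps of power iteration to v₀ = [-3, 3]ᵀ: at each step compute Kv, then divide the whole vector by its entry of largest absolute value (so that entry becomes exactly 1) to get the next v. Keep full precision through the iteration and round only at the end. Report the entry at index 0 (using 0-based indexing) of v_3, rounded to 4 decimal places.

Kv0 = (-15.00000, 18.00000); divide by 18.00000 → v1 = (-0.83333, 1.00000)
Kv1 = (-4.33333, 5.83333); divide by 5.83333 → v2 = (-0.74286, 1.00000)
Kv2 = (-3.97143, 5.74286); divide by 5.74286 → v3 = (-0.69154, 1.00000)
Requested entry of v3: -417/603 = -0.6915

-0.6915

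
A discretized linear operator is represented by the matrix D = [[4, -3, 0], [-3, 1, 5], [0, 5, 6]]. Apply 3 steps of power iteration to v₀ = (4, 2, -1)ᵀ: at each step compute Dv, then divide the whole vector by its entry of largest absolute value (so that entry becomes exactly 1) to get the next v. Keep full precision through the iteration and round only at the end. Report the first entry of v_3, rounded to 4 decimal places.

-0.7757

Dv0 = (10.00000, -15.00000, 4.00000); divide by -15.00000 → v1 = (-0.66667, 1.00000, -0.26667)
Dv1 = (-5.66667, 1.66667, 3.40000); divide by -5.66667 → v2 = (1.00000, -0.29412, -0.60000)
Dv2 = (4.88235, -6.29412, -5.07059); divide by -6.29412 → v3 = (-0.77570, 1.00000, 0.80561)
Requested entry of v3: 415/-535 = -0.7757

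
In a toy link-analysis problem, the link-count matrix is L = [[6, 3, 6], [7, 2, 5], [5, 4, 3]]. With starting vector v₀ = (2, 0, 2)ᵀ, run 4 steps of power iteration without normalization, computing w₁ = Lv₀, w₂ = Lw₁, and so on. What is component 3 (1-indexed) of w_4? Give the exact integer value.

48712

w1 = Lv₀ = (6·2 + 3·0 + 6·2; 7·2 + 2·0 + 5·2; 5·2 + 4·0 + 3·2) = (24, 24, 16)
w2 = Lw1 = (6·24 + 3·24 + 6·16; 7·24 + 2·24 + 5·16; 5·24 + 4·24 + 3·16) = (312, 296, 264)
w3 = Lw2 = (4344, 4096, 3536)
w4 = Lw3 = (59568, 56280, 48712)
The requested component of w4 is 48712.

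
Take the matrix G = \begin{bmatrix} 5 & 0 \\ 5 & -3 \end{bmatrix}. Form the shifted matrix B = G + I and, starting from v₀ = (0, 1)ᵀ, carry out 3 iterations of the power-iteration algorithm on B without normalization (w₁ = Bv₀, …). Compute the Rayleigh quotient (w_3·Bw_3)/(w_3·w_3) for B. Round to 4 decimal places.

-2.0000

B = G + I has rows (6, 0); (5, -2)
w1 = Bv₀ = (0, -2)
w2 = Bw1 = (0, 4)
w3 = Bw2 = (0, -8)
Bw3 = (0, 16)
w3·Bw3 = -128; w3·w3 = 64; μ ≈ -128/64 = -2.0000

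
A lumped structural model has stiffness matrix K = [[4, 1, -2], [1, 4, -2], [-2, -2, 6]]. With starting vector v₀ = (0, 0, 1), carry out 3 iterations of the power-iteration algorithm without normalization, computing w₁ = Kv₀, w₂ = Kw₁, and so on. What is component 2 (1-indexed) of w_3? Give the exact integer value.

-198

w1 = Kv₀ = (-2, -2, 6)
w2 = Kw1 = (-22, -22, 44)
w3 = Kw2 = (-198, -198, 352)
The requested component of w3 is -198.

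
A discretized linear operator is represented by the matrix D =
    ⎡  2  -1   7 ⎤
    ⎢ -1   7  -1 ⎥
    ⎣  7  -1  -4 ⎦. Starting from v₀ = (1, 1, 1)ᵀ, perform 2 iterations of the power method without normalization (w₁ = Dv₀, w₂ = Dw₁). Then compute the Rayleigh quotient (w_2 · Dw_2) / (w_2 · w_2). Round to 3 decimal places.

λ ≈ 3.188

w1 = Dv₀ = (8, 5, 2)
w2 = Dw1 = (25, 25, 43)
Dw2 = (326, 107, -22)
w2·Dw2 = 25·326 + 25·107 + 43·(-22) = 9879; w2·w2 = 25·25 + 25·25 + 43·43 = 3099
λ ≈ 9879/3099 = 3.188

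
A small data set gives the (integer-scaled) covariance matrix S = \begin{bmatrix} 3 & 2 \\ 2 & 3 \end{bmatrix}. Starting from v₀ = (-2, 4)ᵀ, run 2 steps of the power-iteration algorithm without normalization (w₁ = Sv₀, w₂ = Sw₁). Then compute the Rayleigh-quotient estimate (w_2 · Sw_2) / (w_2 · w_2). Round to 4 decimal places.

w1 = Sv₀ = (3·(-2) + 2·4; 2·(-2) + 3·4) = (2, 8)
w2 = Sw1 = (3·2 + 2·8; 2·2 + 3·8) = (22, 28)
Sw2 = (122, 128)
w2·Sw2 = 22·122 + 28·128 = 6268; w2·w2 = 22·22 + 28·28 = 1268
λ ≈ 6268/1268 = 4.9432

λ ≈ 4.9432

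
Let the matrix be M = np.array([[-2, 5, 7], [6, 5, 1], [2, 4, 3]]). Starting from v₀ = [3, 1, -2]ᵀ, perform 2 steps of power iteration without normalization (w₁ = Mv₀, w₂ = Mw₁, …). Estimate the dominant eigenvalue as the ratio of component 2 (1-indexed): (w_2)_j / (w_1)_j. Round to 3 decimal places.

0.905

w1 = Mv₀ = ((-2)·3 + 5·1 + 7·(-2); 6·3 + 5·1 + 1·(-2); 2·3 + 4·1 + 3·(-2)) = (-15, 21, 4)
w2 = Mw1 = ((-2)·(-15) + 5·21 + 7·4; 6·(-15) + 5·21 + 1·4; 2·(-15) + 4·21 + 3·4) = (163, 19, 66)
Ratio at component: 19 / 21 = 0.905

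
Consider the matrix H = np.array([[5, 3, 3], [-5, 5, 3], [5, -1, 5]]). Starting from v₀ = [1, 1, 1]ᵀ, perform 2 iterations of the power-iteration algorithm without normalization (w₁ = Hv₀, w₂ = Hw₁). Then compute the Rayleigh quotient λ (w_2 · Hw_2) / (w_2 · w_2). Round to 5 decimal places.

w1 = Hv₀ = (5·1 + 3·1 + 3·1; (-5)·1 + 5·1 + 3·1; 5·1 + (-1)·1 + 5·1) = (11, 3, 9)
w2 = Hw1 = (5·11 + 3·3 + 3·9; (-5)·11 + 5·3 + 3·9; 5·11 + (-1)·3 + 5·9) = (91, -13, 97)
Hw2 = (707, -229, 953)
w2·Hw2 = 91·707 + (-13)·(-229) + 97·953 = 159755; w2·w2 = 91·91 + (-13)·(-13) + 97·97 = 17859
λ ≈ 159755/17859 = 8.94535

λ ≈ 8.94535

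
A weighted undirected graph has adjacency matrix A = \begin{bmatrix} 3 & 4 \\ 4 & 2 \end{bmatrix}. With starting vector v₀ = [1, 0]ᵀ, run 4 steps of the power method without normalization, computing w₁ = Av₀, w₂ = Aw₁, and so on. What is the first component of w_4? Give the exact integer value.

w1 = Av₀ = (3·1 + 4·0; 4·1 + 2·0) = (3, 4)
w2 = Aw1 = (3·3 + 4·4; 4·3 + 2·4) = (25, 20)
w3 = Aw2 = (155, 140)
w4 = Aw3 = (1025, 900)
The requested component of w4 is 1025.

1025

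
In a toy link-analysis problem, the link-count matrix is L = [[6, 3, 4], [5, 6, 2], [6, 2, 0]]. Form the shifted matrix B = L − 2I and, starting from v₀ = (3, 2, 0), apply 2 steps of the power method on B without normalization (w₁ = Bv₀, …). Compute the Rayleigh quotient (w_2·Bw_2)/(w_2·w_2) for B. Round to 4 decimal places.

μ ≈ 9.9920

B = L − 2I has rows (4, 3, 4); (5, 4, 2); (6, 2, -2)
w1 = Bv₀ = (18, 23, 22)
w2 = Bw1 = (229, 226, 110)
Bw2 = (2034, 2269, 1606)
w2·Bw2 = 1155240; w2·w2 = 115617; μ ≈ 1155240/115617 = 9.9920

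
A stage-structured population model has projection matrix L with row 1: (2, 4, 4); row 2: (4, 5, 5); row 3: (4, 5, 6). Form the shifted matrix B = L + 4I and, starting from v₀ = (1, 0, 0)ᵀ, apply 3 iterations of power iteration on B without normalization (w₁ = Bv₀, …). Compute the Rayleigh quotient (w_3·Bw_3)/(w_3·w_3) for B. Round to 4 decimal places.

17.3386

B = L + 4I has rows (6, 4, 4); (4, 9, 5); (4, 5, 10)
w1 = Bv₀ = (6, 4, 4)
w2 = Bw1 = (68, 80, 84)
w3 = Bw2 = (1064, 1412, 1512)
Bw3 = (18080, 24524, 26436)
w3·Bw3 = 93836240; w3·w3 = 5411984; μ ≈ 93836240/5411984 = 17.3386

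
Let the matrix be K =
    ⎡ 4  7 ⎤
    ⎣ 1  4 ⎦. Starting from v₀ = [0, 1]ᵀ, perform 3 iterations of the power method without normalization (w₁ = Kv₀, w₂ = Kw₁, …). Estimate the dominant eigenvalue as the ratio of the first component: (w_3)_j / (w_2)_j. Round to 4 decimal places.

w1 = Kv₀ = (7, 4)
w2 = Kw1 = (56, 23)
w3 = Kw2 = (385, 148)
Ratio at component: 385 / 56 = 6.8750

6.8750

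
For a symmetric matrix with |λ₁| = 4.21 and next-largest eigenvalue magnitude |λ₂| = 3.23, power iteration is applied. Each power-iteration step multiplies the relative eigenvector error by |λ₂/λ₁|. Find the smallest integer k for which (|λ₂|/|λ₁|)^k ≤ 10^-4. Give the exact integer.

|λ₂/λ₁| = 3.23/4.21 = 0.76722
Need k ≥ ln(10^-4) / ln(0.76722) = -9.2103 / -0.2650 ≈ 34.759
Smallest integer k satisfying the bound: 35

35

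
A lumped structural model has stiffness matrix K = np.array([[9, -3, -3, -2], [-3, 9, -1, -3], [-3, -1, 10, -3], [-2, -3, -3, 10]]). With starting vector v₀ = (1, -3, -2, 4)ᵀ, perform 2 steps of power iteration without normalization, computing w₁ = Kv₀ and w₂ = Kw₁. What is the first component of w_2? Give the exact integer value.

w1 = Kv₀ = (16, -40, -32, 53)
w2 = Kw1 = (254, -535, -487, 714)
The requested component of w2 is 254.

254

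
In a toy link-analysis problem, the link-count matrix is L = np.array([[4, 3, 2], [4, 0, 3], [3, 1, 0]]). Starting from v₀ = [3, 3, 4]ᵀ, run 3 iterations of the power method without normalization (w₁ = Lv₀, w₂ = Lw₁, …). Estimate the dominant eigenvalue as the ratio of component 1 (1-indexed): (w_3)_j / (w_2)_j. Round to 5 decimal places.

w1 = Lv₀ = (4·3 + 3·3 + 2·4; 4·3 + 0·3 + 3·4; 3·3 + 1·3 + 0·4) = (29, 24, 12)
w2 = Lw1 = (4·29 + 3·24 + 2·12; 4·29 + 0·24 + 3·12; 3·29 + 1·24 + 0·12) = (212, 152, 111)
w3 = Lw2 = (1526, 1181, 788)
Ratio at component: 1526 / 212 = 7.19811

7.19811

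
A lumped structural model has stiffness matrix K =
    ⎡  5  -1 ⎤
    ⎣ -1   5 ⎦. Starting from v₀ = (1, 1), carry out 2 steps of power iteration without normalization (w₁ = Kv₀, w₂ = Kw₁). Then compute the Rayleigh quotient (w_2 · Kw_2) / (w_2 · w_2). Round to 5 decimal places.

w1 = Kv₀ = (4, 4)
w2 = Kw1 = (16, 16)
Kw2 = (64, 64)
w2·Kw2 = 16·64 + 16·64 = 2048; w2·w2 = 16·16 + 16·16 = 512
λ ≈ 2048/512 = 4.00000

λ ≈ 4.00000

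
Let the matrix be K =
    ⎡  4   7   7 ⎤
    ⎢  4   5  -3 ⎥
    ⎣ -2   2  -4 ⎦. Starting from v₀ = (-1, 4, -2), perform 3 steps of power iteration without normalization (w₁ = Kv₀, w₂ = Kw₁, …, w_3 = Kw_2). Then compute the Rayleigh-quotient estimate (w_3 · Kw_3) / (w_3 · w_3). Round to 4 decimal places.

λ ≈ 9.6116

w1 = Kv₀ = (4·(-1) + 7·4 + 7·(-2); 4·(-1) + 5·4 + (-3)·(-2); (-2)·(-1) + 2·4 + (-4)·(-2)) = (10, 22, 18)
w2 = Kw1 = (4·10 + 7·22 + 7·18; 4·10 + 5·22 + (-3)·18; (-2)·10 + 2·22 + (-4)·18) = (320, 96, -48)
w3 = Kw2 = (1616, 1904, -256)
Kw3 = (18000, 16752, 1600)
w3·Kw3 = 1616·18000 + 1904·16752 + (-256)·1600 = 60574208; w3·w3 = 1616·1616 + 1904·1904 + (-256)·(-256) = 6302208
λ ≈ 60574208/6302208 = 9.6116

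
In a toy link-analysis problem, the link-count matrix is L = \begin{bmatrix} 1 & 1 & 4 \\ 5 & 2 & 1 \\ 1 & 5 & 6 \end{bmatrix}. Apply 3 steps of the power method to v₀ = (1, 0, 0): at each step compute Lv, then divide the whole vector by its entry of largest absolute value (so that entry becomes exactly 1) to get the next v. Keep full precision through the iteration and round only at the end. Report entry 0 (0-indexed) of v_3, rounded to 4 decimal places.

0.5461

Lv0 = (1.00000, 5.00000, 1.00000); divide by 5.00000 → v1 = (0.20000, 1.00000, 0.20000)
Lv1 = (2.00000, 3.20000, 6.40000); divide by 6.40000 → v2 = (0.31250, 0.50000, 1.00000)
Lv2 = (4.81250, 3.56250, 8.81250); divide by 8.81250 → v3 = (0.54610, 0.40426, 1.00000)
Requested entry of v3: 154/282 = 0.5461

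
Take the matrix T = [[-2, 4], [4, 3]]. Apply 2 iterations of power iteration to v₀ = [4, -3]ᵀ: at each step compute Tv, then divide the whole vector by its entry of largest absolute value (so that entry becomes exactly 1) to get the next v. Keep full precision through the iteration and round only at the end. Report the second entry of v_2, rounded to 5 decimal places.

Tv0 = (-20.000000, 7.000000); divide by -20.000000 → v1 = (1.000000, -0.350000)
Tv1 = (-3.400000, 2.950000); divide by -3.400000 → v2 = (1.000000, -0.867647)
Requested entry of v2: -59/68 = -0.86765

-0.86765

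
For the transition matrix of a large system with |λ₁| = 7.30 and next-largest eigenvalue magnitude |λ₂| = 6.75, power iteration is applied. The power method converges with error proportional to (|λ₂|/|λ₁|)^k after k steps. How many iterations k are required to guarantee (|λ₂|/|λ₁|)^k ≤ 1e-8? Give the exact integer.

236

|λ₂/λ₁| = 6.75/7.30 = 0.92466
Need k ≥ ln(1e-8) / ln(0.92466) = -18.4207 / -0.0783 ≈ 235.162
Smallest integer k satisfying the bound: 236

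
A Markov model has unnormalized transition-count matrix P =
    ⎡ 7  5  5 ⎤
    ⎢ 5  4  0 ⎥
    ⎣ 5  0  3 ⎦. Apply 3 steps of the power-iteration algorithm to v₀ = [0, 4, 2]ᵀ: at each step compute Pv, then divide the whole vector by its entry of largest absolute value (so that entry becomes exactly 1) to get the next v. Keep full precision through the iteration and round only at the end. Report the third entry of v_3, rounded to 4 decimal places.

Pv0 = (30.00000, 16.00000, 6.00000); divide by 30.00000 → v1 = (1.00000, 0.53333, 0.20000)
Pv1 = (10.66667, 7.13333, 5.60000); divide by 10.66667 → v2 = (1.00000, 0.66875, 0.52500)
Pv2 = (12.96875, 7.67500, 6.57500); divide by 12.96875 → v3 = (1.00000, 0.59181, 0.50699)
Requested entry of v3: 2104/4150 = 0.5070

0.5070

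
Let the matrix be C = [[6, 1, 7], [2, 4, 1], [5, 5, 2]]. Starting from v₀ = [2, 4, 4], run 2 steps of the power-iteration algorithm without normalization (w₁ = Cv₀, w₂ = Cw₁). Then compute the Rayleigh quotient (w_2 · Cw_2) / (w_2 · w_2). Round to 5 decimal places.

w1 = Cv₀ = (6·2 + 1·4 + 7·4; 2·2 + 4·4 + 1·4; 5·2 + 5·4 + 2·4) = (44, 24, 38)
w2 = Cw1 = (6·44 + 1·24 + 7·38; 2·44 + 4·24 + 1·38; 5·44 + 5·24 + 2·38) = (554, 222, 416)
Cw2 = (6458, 2412, 4712)
w2·Cw2 = 554·6458 + 222·2412 + 416·4712 = 6073388; w2·w2 = 554·554 + 222·222 + 416·416 = 529256
λ ≈ 6073388/529256 = 11.47533

λ ≈ 11.47533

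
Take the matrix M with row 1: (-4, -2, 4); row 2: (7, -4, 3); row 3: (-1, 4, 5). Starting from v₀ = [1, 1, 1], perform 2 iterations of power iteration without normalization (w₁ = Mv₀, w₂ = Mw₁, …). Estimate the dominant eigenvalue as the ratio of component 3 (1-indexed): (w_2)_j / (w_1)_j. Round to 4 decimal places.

λ ≈ 8.2500

w1 = Mv₀ = (-2, 6, 8)
w2 = Mw1 = (28, -14, 66)
Ratio at component: 66 / 8 = 8.2500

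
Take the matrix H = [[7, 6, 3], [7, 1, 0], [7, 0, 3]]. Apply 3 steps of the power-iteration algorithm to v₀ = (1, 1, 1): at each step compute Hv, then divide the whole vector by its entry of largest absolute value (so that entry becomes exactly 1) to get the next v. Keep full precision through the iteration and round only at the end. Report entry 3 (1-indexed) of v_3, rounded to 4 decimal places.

0.7092

Hv0 = (16.00000, 8.00000, 10.00000); divide by 16.00000 → v1 = (1.00000, 0.50000, 0.62500)
Hv1 = (11.87500, 7.50000, 8.87500); divide by 11.87500 → v2 = (1.00000, 0.63158, 0.74737)
Hv2 = (13.03158, 7.63158, 9.24211); divide by 13.03158 → v3 = (1.00000, 0.58562, 0.70921)
Requested entry of v3: 1756/2476 = 0.7092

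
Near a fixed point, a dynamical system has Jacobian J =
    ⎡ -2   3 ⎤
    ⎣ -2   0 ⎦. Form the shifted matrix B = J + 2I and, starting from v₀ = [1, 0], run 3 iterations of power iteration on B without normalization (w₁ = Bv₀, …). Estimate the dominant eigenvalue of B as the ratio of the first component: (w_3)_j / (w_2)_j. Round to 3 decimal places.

μ ≈ 2.000

B = J + 2I has rows (0, 3); (-2, 2)
w1 = Bv₀ = (0·1 + 3·0; (-2)·1 + 2·0) = (0, -2)
w2 = Bw1 = (0·0 + 3·(-2); (-2)·0 + 2·(-2)) = (-6, -4)
w3 = Bw2 = (-12, 4)
Ratio: -12/-6 = 2.000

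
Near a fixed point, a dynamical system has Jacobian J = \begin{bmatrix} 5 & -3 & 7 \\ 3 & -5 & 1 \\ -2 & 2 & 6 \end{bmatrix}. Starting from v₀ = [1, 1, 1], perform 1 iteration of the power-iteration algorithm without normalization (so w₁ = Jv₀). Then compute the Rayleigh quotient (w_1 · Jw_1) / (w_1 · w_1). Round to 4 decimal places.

w1 = Jv₀ = (5·1 + (-3)·1 + 7·1; 3·1 + (-5)·1 + 1·1; (-2)·1 + 2·1 + 6·1) = (9, -1, 6)
Jw1 = (90, 38, 16)
w1·Jw1 = 9·90 + (-1)·38 + 6·16 = 868; w1·w1 = 9·9 + (-1)·(-1) + 6·6 = 118
λ ≈ 868/118 = 7.3559

7.3559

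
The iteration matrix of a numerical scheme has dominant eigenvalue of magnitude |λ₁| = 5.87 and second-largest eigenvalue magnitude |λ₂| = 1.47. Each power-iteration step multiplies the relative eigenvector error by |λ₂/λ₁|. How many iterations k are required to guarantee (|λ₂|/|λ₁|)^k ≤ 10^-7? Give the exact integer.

12

|λ₂/λ₁| = 1.47/5.87 = 0.25043
Need k ≥ ln(10^-7) / ln(0.25043) = -16.1181 / -1.3846 ≈ 11.641
Smallest integer k satisfying the bound: 12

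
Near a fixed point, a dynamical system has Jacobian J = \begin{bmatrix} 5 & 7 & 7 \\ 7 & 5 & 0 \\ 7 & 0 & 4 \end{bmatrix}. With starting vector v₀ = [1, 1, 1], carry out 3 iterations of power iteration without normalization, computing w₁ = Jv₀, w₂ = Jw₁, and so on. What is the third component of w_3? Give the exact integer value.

w1 = Jv₀ = (5·1 + 7·1 + 7·1; 7·1 + 5·1 + 0·1; 7·1 + 0·1 + 4·1) = (19, 12, 11)
w2 = Jw1 = (5·19 + 7·12 + 7·11; 7·19 + 5·12 + 0·11; 7·19 + 0·12 + 4·11) = (256, 193, 177)
w3 = Jw2 = (3870, 2757, 2500)
The requested component of w3 is 2500.

2500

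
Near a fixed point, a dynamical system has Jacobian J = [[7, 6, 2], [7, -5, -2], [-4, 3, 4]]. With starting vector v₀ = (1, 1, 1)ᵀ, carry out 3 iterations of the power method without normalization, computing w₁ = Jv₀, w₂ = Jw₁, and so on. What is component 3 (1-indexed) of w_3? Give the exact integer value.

-339

w1 = Jv₀ = (7·1 + 6·1 + 2·1; 7·1 + (-5)·1 + (-2)·1; (-4)·1 + 3·1 + 4·1) = (15, 0, 3)
w2 = Jw1 = (7·15 + 6·0 + 2·3; 7·15 + (-5)·0 + (-2)·3; (-4)·15 + 3·0 + 4·3) = (111, 99, -48)
w3 = Jw2 = (1275, 378, -339)
The requested component of w3 is -339.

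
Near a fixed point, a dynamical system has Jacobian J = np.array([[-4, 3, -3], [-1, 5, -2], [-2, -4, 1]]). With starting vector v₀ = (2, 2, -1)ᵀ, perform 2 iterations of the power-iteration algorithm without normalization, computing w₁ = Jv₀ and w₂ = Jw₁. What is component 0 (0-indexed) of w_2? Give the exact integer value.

w1 = Jv₀ = ((-4)·2 + 3·2 + (-3)·(-1); (-1)·2 + 5·2 + (-2)·(-1); (-2)·2 + (-4)·2 + 1·(-1)) = (1, 10, -13)
w2 = Jw1 = ((-4)·1 + 3·10 + (-3)·(-13); (-1)·1 + 5·10 + (-2)·(-13); (-2)·1 + (-4)·10 + 1·(-13)) = (65, 75, -55)
The requested component of w2 is 65.

65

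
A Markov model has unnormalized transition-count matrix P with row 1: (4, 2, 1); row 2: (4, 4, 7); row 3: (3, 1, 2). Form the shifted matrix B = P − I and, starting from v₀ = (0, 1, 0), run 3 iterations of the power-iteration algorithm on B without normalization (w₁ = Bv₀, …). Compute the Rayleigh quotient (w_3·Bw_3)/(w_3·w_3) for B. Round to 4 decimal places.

B = P − I has rows (3, 2, 1); (4, 3, 7); (3, 1, 1)
w1 = Bv₀ = (2, 3, 1)
w2 = Bw1 = (13, 24, 10)
w3 = Bw2 = (97, 194, 73)
Bw3 = (752, 1481, 558)
w3·Bw3 = 400992; w3·w3 = 52374; μ ≈ 400992/52374 = 7.6563

7.6563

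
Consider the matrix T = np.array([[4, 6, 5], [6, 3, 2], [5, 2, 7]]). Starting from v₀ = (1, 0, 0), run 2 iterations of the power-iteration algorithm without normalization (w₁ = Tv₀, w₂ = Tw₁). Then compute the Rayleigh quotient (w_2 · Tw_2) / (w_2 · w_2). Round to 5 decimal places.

w1 = Tv₀ = (4·1 + 6·0 + 5·0; 6·1 + 3·0 + 2·0; 5·1 + 2·0 + 7·0) = (4, 6, 5)
w2 = Tw1 = (4·4 + 6·6 + 5·5; 6·4 + 3·6 + 2·5; 5·4 + 2·6 + 7·5) = (77, 52, 67)
Tw2 = (955, 752, 958)
w2·Tw2 = 77·955 + 52·752 + 67·958 = 176825; w2·w2 = 77·77 + 52·52 + 67·67 = 13122
λ ≈ 176825/13122 = 13.47546

13.47546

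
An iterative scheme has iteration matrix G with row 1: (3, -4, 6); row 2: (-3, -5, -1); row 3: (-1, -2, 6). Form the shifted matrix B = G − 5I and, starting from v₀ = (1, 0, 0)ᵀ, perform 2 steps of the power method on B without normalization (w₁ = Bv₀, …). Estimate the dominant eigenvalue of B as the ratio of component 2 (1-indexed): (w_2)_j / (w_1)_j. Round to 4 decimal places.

B = G − 5I has rows (-2, -4, 6); (-3, -10, -1); (-1, -2, 1)
w1 = Bv₀ = ((-2)·1 + (-4)·0 + 6·0; (-3)·1 + (-10)·0 + (-1)·0; (-1)·1 + (-2)·0 + 1·0) = (-2, -3, -1)
w2 = Bw1 = ((-2)·(-2) + (-4)·(-3) + 6·(-1); (-3)·(-2) + (-10)·(-3) + (-1)·(-1); (-1)·(-2) + (-2)·(-3) + 1·(-1)) = (10, 37, 7)
Ratio: 37/-3 = -12.3333

-12.3333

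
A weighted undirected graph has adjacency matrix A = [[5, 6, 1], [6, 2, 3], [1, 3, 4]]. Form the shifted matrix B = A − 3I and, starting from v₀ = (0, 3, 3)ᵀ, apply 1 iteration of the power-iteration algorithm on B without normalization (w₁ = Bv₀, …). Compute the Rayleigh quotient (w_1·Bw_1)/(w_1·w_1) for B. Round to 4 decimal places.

B = A − 3I has rows (2, 6, 1); (6, -1, 3); (1, 3, 1)
w1 = Bv₀ = (21, 6, 12)
Bw1 = (90, 156, 51)
w1·Bw1 = 3438; w1·w1 = 621; μ ≈ 3438/621 = 5.5362

5.5362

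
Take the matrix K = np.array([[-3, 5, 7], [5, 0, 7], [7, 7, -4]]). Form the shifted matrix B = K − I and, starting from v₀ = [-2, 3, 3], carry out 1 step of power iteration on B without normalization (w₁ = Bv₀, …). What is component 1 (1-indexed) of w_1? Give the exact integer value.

44

B = K − I has rows (-4, 5, 7); (5, -1, 7); (7, 7, -5)
w1 = Bv₀ = (44, 8, -8)
Requested component of w1: 44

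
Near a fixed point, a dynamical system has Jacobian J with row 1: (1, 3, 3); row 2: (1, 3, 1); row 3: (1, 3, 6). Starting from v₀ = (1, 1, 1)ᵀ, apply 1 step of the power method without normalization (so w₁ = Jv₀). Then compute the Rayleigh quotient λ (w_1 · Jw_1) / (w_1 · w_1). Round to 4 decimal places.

λ ≈ 7.7241

w1 = Jv₀ = (1·1 + 3·1 + 3·1; 1·1 + 3·1 + 1·1; 1·1 + 3·1 + 6·1) = (7, 5, 10)
Jw1 = (52, 32, 82)
w1·Jw1 = 7·52 + 5·32 + 10·82 = 1344; w1·w1 = 7·7 + 5·5 + 10·10 = 174
λ ≈ 1344/174 = 7.7241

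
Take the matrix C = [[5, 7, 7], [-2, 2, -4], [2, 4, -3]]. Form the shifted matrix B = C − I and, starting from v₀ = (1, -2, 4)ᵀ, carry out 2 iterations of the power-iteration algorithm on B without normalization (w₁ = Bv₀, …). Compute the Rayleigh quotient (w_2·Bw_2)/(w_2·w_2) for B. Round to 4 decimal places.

B = C − I has rows (4, 7, 7); (-2, 1, -4); (2, 4, -4)
w1 = Bv₀ = (18, -20, -22)
w2 = Bw1 = (-222, 32, 44)
Bw2 = (-356, 300, -492)
w2·Bw2 = 66984; w2·w2 = 52244; μ ≈ 66984/52244 = 1.2821

μ ≈ 1.2821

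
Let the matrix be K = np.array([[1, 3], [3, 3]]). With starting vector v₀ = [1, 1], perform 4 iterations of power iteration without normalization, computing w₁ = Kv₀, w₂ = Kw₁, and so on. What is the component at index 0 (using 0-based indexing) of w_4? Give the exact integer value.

580

w1 = Kv₀ = (1·1 + 3·1; 3·1 + 3·1) = (4, 6)
w2 = Kw1 = (1·4 + 3·6; 3·4 + 3·6) = (22, 30)
w3 = Kw2 = (112, 156)
w4 = Kw3 = (580, 804)
The requested component of w4 is 580.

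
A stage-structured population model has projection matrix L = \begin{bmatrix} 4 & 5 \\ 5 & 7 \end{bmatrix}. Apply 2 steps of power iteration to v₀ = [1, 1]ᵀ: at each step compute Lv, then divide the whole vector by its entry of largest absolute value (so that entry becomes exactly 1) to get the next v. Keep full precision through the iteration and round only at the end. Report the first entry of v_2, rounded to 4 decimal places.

Lv0 = (9.00000, 12.00000); divide by 12.00000 → v1 = (0.75000, 1.00000)
Lv1 = (8.00000, 10.75000); divide by 10.75000 → v2 = (0.74419, 1.00000)
Requested entry of v2: 96/129 = 0.7442

0.7442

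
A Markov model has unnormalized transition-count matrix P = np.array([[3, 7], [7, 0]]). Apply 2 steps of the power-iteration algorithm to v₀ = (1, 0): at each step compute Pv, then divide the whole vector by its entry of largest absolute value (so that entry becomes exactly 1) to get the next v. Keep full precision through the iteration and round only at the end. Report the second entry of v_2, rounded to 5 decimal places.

0.36207

Pv0 = (3.000000, 7.000000); divide by 7.000000 → v1 = (0.428571, 1.000000)
Pv1 = (8.285714, 3.000000); divide by 8.285714 → v2 = (1.000000, 0.362069)
Requested entry of v2: 21/58 = 0.36207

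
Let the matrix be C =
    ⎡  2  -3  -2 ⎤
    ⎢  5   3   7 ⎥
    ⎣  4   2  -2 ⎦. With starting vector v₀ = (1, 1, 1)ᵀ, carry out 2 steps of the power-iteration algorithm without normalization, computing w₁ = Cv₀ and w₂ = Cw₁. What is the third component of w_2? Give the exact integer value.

w1 = Cv₀ = (2·1 + (-3)·1 + (-2)·1; 5·1 + 3·1 + 7·1; 4·1 + 2·1 + (-2)·1) = (-3, 15, 4)
w2 = Cw1 = (2·(-3) + (-3)·15 + (-2)·4; 5·(-3) + 3·15 + 7·4; 4·(-3) + 2·15 + (-2)·4) = (-59, 58, 10)
The requested component of w2 is 10.

10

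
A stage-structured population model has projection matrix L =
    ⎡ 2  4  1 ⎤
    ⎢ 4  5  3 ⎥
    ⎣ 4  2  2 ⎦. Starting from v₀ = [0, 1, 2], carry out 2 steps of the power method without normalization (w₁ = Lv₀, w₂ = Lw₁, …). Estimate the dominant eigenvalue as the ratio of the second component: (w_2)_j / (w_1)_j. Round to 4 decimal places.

8.8182

w1 = Lv₀ = (6, 11, 6)
w2 = Lw1 = (62, 97, 58)
Ratio at component: 97 / 11 = 8.8182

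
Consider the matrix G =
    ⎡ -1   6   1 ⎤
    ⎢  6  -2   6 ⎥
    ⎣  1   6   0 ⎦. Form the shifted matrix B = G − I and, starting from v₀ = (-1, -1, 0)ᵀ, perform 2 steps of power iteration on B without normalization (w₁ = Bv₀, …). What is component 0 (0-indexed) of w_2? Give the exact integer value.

-17

B = G − I has rows (-2, 6, 1); (6, -3, 6); (1, 6, -1)
w1 = Bv₀ = ((-2)·(-1) + 6·(-1) + 1·0; 6·(-1) + (-3)·(-1) + 6·0; 1·(-1) + 6·(-1) + (-1)·0) = (-4, -3, -7)
w2 = Bw1 = ((-2)·(-4) + 6·(-3) + 1·(-7); 6·(-4) + (-3)·(-3) + 6·(-7); 1·(-4) + 6·(-3) + (-1)·(-7)) = (-17, -57, -15)
Requested component of w2: -17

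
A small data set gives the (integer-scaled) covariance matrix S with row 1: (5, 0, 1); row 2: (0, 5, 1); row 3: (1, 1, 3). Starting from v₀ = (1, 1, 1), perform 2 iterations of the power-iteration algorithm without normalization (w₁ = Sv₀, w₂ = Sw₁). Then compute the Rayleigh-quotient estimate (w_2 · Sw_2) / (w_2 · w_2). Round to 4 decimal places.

5.7304

w1 = Sv₀ = (5·1 + 0·1 + 1·1; 0·1 + 5·1 + 1·1; 1·1 + 1·1 + 3·1) = (6, 6, 5)
w2 = Sw1 = (5·6 + 0·6 + 1·5; 0·6 + 5·6 + 1·5; 1·6 + 1·6 + 3·5) = (35, 35, 27)
Sw2 = (202, 202, 151)
w2·Sw2 = 35·202 + 35·202 + 27·151 = 18217; w2·w2 = 35·35 + 35·35 + 27·27 = 3179
λ ≈ 18217/3179 = 5.7304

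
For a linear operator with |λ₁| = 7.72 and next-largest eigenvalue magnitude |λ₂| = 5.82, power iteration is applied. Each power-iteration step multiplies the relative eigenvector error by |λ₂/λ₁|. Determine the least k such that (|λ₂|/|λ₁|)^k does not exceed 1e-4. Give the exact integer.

33

|λ₂/λ₁| = 5.82/7.72 = 0.75389
Need k ≥ ln(1e-4) / ln(0.75389) = -9.2103 / -0.2825 ≈ 32.601
Smallest integer k satisfying the bound: 33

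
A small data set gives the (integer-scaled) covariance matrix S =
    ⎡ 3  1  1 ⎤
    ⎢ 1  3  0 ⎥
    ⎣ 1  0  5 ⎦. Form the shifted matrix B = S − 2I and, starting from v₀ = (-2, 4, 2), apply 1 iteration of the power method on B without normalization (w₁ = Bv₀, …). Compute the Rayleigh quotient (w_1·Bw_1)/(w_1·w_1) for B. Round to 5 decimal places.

3.22222

B = S − 2I has rows (1, 1, 1); (1, 1, 0); (1, 0, 3)
w1 = Bv₀ = (4, 2, 4)
Bw1 = (10, 6, 16)
w1·Bw1 = 116; w1·w1 = 36; μ ≈ 116/36 = 3.22222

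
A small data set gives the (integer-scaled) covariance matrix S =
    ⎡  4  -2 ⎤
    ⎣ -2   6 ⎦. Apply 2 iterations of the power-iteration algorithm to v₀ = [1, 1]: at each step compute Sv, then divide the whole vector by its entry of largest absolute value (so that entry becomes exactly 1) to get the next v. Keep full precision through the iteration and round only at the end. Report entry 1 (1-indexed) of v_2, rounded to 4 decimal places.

Sv0 = (2.00000, 4.00000); divide by 4.00000 → v1 = (0.50000, 1.00000)
Sv1 = (0.00000, 5.00000); divide by 5.00000 → v2 = (0.00000, 1.00000)
Requested entry of v2: 0/20 = 0.0000

0.0000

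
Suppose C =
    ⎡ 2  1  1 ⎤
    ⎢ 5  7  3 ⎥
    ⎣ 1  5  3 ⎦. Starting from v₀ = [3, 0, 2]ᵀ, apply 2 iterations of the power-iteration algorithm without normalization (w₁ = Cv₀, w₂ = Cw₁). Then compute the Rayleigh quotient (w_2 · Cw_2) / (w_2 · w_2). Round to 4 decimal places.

w1 = Cv₀ = (2·3 + 1·0 + 1·2; 5·3 + 7·0 + 3·2; 1·3 + 5·0 + 3·2) = (8, 21, 9)
w2 = Cw1 = (2·8 + 1·21 + 1·9; 5·8 + 7·21 + 3·9; 1·8 + 5·21 + 3·9) = (46, 214, 140)
Cw2 = (446, 2148, 1536)
w2·Cw2 = 46·446 + 214·2148 + 140·1536 = 695228; w2·w2 = 46·46 + 214·214 + 140·140 = 67512
λ ≈ 695228/67512 = 10.2978

10.2978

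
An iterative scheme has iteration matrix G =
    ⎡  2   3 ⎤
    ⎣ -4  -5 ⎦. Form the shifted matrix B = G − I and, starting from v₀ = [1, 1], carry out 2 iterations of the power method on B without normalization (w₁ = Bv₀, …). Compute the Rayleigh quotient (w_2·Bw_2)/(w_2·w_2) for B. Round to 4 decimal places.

B = G − I has rows (1, 3); (-4, -6)
w1 = Bv₀ = (4, -10)
w2 = Bw1 = (-26, 44)
Bw2 = (106, -160)
w2·Bw2 = -9796; w2·w2 = 2612; μ ≈ -9796/2612 = -3.7504

μ ≈ -3.7504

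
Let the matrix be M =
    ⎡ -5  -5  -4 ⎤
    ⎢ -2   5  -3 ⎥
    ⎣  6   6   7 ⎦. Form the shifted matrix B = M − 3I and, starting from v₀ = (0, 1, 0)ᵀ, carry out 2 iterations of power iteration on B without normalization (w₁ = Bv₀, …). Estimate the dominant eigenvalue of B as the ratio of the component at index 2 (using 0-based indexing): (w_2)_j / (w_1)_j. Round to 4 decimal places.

μ ≈ 1.0000

B = M − 3I has rows (-8, -5, -4); (-2, 2, -3); (6, 6, 4)
w1 = Bv₀ = (-5, 2, 6)
w2 = Bw1 = (6, -4, 6)
Ratio: 6/6 = 1.0000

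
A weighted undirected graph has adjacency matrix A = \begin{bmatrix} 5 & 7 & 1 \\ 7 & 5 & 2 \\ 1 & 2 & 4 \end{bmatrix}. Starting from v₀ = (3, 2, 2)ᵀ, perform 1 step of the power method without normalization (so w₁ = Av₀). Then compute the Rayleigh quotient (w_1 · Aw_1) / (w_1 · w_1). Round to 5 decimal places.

w1 = Av₀ = (5·3 + 7·2 + 1·2; 7·3 + 5·2 + 2·2; 1·3 + 2·2 + 4·2) = (31, 35, 15)
Aw1 = (415, 422, 161)
w1·Aw1 = 31·415 + 35·422 + 15·161 = 30050; w1·w1 = 31·31 + 35·35 + 15·15 = 2411
λ ≈ 30050/2411 = 12.46371

12.46371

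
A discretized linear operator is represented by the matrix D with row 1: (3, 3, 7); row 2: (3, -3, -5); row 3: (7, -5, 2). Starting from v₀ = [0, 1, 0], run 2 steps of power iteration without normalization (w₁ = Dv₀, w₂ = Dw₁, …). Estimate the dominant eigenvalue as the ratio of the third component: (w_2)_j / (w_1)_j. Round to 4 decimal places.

w1 = Dv₀ = (3·0 + 3·1 + 7·0; 3·0 + (-3)·1 + (-5)·0; 7·0 + (-5)·1 + 2·0) = (3, -3, -5)
w2 = Dw1 = (3·3 + 3·(-3) + 7·(-5); 3·3 + (-3)·(-3) + (-5)·(-5); 7·3 + (-5)·(-3) + 2·(-5)) = (-35, 43, 26)
Ratio at component: 26 / -5 = -5.2000

-5.2000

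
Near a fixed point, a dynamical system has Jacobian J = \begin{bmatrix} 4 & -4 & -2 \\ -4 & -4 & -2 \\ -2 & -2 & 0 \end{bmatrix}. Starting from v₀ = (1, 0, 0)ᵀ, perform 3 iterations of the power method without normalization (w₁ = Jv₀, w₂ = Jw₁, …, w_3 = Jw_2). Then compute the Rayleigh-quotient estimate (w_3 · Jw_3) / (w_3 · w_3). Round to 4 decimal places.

2.4127

w1 = Jv₀ = (4, -4, -2)
w2 = Jw1 = (36, 4, 0)
w3 = Jw2 = (128, -160, -80)
Jw3 = (1312, 288, 64)
w3·Jw3 = 128·1312 + (-160)·288 + (-80)·64 = 116736; w3·w3 = 128·128 + (-160)·(-160) + (-80)·(-80) = 48384
λ ≈ 116736/48384 = 2.4127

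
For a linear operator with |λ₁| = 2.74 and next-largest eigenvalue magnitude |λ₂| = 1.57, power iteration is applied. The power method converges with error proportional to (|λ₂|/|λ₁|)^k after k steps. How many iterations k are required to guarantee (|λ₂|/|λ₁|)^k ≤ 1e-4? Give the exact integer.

17

|λ₂/λ₁| = 1.57/2.74 = 0.57299
Need k ≥ ln(1e-4) / ln(0.57299) = -9.2103 / -0.5569 ≈ 16.539
Smallest integer k satisfying the bound: 17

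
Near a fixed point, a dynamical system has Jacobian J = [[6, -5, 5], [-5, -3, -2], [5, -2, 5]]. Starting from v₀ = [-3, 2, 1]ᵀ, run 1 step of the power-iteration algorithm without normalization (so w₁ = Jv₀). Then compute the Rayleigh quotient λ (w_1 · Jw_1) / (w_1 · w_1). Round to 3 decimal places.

λ ≈ 11.924

w1 = Jv₀ = (6·(-3) + (-5)·2 + 5·1; (-5)·(-3) + (-3)·2 + (-2)·1; 5·(-3) + (-2)·2 + 5·1) = (-23, 7, -14)
Jw1 = (-243, 122, -199)
w1·Jw1 = (-23)·(-243) + 7·122 + (-14)·(-199) = 9229; w1·w1 = (-23)·(-23) + 7·7 + (-14)·(-14) = 774
λ ≈ 9229/774 = 11.924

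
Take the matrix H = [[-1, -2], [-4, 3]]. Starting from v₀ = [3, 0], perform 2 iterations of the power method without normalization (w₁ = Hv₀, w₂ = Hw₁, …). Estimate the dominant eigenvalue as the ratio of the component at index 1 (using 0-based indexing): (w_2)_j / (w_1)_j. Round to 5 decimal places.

2.00000

w1 = Hv₀ = ((-1)·3 + (-2)·0; (-4)·3 + 3·0) = (-3, -12)
w2 = Hw1 = ((-1)·(-3) + (-2)·(-12); (-4)·(-3) + 3·(-12)) = (27, -24)
Ratio at component: -24 / -12 = 2.00000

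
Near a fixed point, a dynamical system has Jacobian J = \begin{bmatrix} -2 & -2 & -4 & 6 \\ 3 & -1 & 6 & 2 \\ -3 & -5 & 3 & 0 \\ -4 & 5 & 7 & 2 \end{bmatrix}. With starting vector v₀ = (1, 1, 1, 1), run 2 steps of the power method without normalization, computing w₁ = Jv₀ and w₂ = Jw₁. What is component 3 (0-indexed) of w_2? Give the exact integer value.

w1 = Jv₀ = ((-2)·1 + (-2)·1 + (-4)·1 + 6·1; 3·1 + (-1)·1 + 6·1 + 2·1; (-3)·1 + (-5)·1 + 3·1 + 0·1; (-4)·1 + 5·1 + 7·1 + 2·1) = (-2, 10, -5, 10)
w2 = Jw1 = ((-2)·(-2) + (-2)·10 + (-4)·(-5) + 6·10; 3·(-2) + (-1)·10 + 6·(-5) + 2·10; (-3)·(-2) + (-5)·10 + 3·(-5) + 0·10; (-4)·(-2) + 5·10 + 7·(-5) + 2·10) = (64, -26, -59, 43)
The requested component of w2 is 43.

43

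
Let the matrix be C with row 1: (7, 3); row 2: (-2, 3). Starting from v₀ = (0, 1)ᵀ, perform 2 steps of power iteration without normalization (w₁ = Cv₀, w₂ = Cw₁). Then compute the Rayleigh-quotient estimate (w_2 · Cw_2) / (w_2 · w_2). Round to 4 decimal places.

w1 = Cv₀ = (7·0 + 3·1; (-2)·0 + 3·1) = (3, 3)
w2 = Cw1 = (7·3 + 3·3; (-2)·3 + 3·3) = (30, 3)
Cw2 = (219, -51)
w2·Cw2 = 30·219 + 3·(-51) = 6417; w2·w2 = 30·30 + 3·3 = 909
λ ≈ 6417/909 = 7.0594

7.0594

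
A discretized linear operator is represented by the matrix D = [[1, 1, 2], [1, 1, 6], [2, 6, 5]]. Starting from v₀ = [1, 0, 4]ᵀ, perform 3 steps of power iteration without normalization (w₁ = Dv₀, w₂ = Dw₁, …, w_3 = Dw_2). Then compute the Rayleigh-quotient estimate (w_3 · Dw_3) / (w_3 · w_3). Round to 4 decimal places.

λ ≈ 9.8649

w1 = Dv₀ = (9, 25, 22)
w2 = Dw1 = (78, 166, 278)
w3 = Dw2 = (800, 1912, 2542)
Dw3 = (7796, 17964, 25782)
w3·Dw3 = 800·7796 + 1912·17964 + 2542·25782 = 106121812; w3·w3 = 800·800 + 1912·1912 + 2542·2542 = 10757508
λ ≈ 106121812/10757508 = 9.8649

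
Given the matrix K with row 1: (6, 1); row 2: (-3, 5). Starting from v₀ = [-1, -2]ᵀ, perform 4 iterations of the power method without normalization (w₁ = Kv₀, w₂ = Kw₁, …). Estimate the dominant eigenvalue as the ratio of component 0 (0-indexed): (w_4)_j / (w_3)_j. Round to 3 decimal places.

5.677

w1 = Kv₀ = (-8, -7)
w2 = Kw1 = (-55, -11)
w3 = Kw2 = (-341, 110)
w4 = Kw3 = (-1936, 1573)
Ratio at component: -1936 / -341 = 5.677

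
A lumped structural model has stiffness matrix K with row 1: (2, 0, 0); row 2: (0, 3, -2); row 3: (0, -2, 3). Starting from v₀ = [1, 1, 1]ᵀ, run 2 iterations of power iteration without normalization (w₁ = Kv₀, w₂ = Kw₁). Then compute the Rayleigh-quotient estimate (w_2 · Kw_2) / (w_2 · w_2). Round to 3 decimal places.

λ ≈ 1.889

w1 = Kv₀ = (2·1 + 0·1 + 0·1; 0·1 + 3·1 + (-2)·1; 0·1 + (-2)·1 + 3·1) = (2, 1, 1)
w2 = Kw1 = (2·2 + 0·1 + 0·1; 0·2 + 3·1 + (-2)·1; 0·2 + (-2)·1 + 3·1) = (4, 1, 1)
Kw2 = (8, 1, 1)
w2·Kw2 = 4·8 + 1·1 + 1·1 = 34; w2·w2 = 4·4 + 1·1 + 1·1 = 18
λ ≈ 34/18 = 1.889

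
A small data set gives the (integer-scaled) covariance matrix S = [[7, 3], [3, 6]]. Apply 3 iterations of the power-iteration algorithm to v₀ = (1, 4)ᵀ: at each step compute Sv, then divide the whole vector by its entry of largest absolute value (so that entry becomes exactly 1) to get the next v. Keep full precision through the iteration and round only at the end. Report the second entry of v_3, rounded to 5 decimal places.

Sv0 = (19.000000, 27.000000); divide by 27.000000 → v1 = (0.703704, 1.000000)
Sv1 = (7.925926, 8.111111); divide by 8.111111 → v2 = (0.977169, 1.000000)
Sv2 = (9.840183, 8.931507); divide by 9.840183 → v3 = (1.000000, 0.907657)
Requested entry of v3: 1956/2155 = 0.90766

0.90766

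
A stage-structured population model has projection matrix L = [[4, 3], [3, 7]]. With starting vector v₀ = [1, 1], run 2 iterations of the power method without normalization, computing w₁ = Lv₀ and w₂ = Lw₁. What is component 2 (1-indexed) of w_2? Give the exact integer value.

91

w1 = Lv₀ = (7, 10)
w2 = Lw1 = (58, 91)
The requested component of w2 is 91.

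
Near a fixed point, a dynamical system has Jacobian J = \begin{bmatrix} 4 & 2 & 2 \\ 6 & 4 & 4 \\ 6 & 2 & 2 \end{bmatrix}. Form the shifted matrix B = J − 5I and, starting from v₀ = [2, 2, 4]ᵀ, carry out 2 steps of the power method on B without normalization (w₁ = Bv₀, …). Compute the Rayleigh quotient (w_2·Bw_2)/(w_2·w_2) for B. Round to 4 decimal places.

μ ≈ 3.6667

B = J − 5I has rows (-1, 2, 2); (6, -1, 4); (6, 2, -3)
w1 = Bv₀ = (10, 26, 4)
w2 = Bw1 = (50, 50, 100)
Bw2 = (250, 650, 100)
w2·Bw2 = 55000; w2·w2 = 15000; μ ≈ 55000/15000 = 3.6667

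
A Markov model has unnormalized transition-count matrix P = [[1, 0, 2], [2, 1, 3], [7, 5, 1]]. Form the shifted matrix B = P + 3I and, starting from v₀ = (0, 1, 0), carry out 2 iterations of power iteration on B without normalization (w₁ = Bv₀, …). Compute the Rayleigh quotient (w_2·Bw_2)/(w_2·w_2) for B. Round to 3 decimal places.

B = P + 3I has rows (4, 0, 2); (2, 4, 3); (7, 5, 4)
w1 = Bv₀ = (0, 4, 5)
w2 = Bw1 = (10, 31, 40)
Bw2 = (120, 264, 385)
w2·Bw2 = 24784; w2·w2 = 2661; μ ≈ 24784/2661 = 9.314

9.314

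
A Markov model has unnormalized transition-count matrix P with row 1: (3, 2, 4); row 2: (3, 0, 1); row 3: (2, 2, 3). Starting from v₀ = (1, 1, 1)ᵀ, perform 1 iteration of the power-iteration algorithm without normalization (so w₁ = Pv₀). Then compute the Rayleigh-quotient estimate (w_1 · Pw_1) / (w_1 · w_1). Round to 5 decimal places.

w1 = Pv₀ = (3·1 + 2·1 + 4·1; 3·1 + 0·1 + 1·1; 2·1 + 2·1 + 3·1) = (9, 4, 7)
Pw1 = (63, 34, 47)
w1·Pw1 = 9·63 + 4·34 + 7·47 = 1032; w1·w1 = 9·9 + 4·4 + 7·7 = 146
λ ≈ 1032/146 = 7.06849

λ ≈ 7.06849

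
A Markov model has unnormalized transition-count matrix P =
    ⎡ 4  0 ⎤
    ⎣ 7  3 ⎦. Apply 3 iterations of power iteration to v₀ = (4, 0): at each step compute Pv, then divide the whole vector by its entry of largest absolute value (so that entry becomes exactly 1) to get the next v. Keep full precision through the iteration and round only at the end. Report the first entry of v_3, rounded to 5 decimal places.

Pv0 = (16.000000, 28.000000); divide by 28.000000 → v1 = (0.571429, 1.000000)
Pv1 = (2.285714, 7.000000); divide by 7.000000 → v2 = (0.326531, 1.000000)
Pv2 = (1.306122, 5.285714); divide by 5.285714 → v3 = (0.247104, 1.000000)
Requested entry of v3: 256/1036 = 0.24710

0.24710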